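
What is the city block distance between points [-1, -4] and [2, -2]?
5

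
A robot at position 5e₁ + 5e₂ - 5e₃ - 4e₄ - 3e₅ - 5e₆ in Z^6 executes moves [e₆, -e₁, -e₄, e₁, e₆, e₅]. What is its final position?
(5, 5, -5, -5, -2, -3)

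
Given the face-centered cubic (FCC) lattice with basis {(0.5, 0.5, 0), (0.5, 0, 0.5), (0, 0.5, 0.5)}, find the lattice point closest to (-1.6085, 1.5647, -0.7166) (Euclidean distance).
(-1.5, 1.5, -1)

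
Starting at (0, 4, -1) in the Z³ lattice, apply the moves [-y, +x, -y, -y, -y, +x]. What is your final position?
(2, 0, -1)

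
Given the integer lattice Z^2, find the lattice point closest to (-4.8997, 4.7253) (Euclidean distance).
(-5, 5)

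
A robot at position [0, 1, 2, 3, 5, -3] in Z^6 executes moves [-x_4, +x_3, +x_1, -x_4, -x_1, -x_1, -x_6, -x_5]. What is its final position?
(-1, 1, 3, 1, 4, -4)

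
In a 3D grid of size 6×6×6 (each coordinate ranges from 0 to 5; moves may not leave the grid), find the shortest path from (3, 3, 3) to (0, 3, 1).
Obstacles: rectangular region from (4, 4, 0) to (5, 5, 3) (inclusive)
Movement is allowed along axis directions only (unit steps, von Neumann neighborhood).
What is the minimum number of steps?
5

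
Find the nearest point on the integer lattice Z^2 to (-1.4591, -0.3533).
(-1, 0)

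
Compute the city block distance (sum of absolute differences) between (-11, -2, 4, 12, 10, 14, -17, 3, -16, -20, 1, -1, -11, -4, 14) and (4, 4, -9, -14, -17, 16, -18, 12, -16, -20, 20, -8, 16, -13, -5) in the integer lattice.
180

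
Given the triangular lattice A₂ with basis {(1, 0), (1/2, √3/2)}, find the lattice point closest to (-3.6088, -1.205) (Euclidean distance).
(-3.5, -0.866)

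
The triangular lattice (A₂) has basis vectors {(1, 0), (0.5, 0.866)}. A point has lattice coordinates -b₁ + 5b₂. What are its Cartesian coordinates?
(1.5, 4.33)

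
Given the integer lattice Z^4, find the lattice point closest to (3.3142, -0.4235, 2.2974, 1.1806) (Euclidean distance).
(3, 0, 2, 1)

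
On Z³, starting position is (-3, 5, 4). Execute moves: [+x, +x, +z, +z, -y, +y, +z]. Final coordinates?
(-1, 5, 7)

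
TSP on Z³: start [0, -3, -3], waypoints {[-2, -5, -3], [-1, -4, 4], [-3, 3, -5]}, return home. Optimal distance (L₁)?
40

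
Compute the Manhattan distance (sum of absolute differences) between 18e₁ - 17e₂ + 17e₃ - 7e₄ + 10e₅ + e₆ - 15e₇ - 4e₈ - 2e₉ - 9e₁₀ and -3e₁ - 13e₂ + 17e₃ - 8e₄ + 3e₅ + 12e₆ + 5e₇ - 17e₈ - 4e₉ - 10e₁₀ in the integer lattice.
80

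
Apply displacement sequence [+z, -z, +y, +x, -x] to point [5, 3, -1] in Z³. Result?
(5, 4, -1)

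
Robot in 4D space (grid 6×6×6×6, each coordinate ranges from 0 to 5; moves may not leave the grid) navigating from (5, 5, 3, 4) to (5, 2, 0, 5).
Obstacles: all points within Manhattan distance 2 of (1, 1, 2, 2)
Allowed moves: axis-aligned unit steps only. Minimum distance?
7
(one shortest path: (5, 5, 3, 4) → (5, 4, 3, 4) → (5, 3, 3, 4) → (5, 2, 3, 4) → (5, 2, 2, 4) → (5, 2, 1, 4) → (5, 2, 0, 4) → (5, 2, 0, 5))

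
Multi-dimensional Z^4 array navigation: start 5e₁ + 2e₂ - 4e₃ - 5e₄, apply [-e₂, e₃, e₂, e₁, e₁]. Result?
(7, 2, -3, -5)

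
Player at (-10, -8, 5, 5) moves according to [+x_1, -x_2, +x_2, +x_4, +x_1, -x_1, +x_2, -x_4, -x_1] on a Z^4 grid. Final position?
(-10, -7, 5, 5)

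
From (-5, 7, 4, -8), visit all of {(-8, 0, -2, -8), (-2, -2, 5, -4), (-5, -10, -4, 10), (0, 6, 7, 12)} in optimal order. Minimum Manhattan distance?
97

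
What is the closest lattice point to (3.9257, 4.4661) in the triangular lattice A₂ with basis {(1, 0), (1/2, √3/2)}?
(3.5, 4.33)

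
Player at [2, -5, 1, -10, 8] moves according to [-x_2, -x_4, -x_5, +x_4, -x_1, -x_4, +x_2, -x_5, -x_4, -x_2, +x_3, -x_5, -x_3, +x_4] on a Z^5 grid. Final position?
(1, -6, 1, -11, 5)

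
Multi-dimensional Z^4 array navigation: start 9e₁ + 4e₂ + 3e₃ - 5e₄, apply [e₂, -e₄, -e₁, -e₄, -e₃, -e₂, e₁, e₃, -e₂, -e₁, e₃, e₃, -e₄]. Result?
(8, 3, 5, -8)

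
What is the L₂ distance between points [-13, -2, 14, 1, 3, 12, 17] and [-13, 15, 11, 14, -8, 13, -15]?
40.1622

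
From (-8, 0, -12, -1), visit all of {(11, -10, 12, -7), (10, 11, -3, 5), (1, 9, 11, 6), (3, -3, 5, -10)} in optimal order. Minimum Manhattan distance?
131
(one optimal route: (-8, 0, -12, -1) → (10, 11, -3, 5) → (1, 9, 11, 6) → (3, -3, 5, -10) → (11, -10, 12, -7))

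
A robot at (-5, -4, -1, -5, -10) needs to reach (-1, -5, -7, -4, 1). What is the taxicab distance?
23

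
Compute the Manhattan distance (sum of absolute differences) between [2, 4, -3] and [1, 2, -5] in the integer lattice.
5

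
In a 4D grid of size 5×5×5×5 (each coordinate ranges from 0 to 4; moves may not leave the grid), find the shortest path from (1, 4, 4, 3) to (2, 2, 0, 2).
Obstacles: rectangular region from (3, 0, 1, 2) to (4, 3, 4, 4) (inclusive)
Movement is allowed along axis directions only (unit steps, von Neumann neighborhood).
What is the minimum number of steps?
8
(one shortest path: (1, 4, 4, 3) → (2, 4, 4, 3) → (2, 3, 4, 3) → (2, 2, 4, 3) → (2, 2, 3, 3) → (2, 2, 2, 3) → (2, 2, 1, 3) → (2, 2, 0, 3) → (2, 2, 0, 2))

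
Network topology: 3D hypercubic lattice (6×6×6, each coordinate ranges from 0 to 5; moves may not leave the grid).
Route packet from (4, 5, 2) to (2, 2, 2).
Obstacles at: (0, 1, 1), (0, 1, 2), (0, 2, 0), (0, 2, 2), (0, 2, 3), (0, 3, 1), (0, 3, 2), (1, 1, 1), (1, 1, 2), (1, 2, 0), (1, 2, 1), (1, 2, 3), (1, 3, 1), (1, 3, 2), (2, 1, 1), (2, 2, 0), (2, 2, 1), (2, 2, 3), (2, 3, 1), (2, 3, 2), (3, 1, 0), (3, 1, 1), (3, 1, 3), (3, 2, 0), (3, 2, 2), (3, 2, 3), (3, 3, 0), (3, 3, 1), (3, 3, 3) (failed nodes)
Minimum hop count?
7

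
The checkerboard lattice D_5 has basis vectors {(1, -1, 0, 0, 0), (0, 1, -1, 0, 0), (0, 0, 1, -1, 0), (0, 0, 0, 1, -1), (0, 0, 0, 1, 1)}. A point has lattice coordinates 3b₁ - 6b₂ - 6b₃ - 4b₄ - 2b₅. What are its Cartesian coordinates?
(3, -9, 0, 0, 2)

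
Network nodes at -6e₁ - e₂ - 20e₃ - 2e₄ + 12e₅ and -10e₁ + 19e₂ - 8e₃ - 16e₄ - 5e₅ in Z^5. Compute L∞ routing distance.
20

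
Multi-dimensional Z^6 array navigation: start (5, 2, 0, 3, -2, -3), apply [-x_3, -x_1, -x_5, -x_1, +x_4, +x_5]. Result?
(3, 2, -1, 4, -2, -3)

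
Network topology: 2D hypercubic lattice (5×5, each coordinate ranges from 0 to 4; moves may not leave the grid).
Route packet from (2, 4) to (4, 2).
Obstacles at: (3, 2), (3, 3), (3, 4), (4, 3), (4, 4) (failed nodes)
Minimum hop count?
6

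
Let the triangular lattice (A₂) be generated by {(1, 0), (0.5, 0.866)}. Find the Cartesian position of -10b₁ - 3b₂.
(-11.5, -2.598)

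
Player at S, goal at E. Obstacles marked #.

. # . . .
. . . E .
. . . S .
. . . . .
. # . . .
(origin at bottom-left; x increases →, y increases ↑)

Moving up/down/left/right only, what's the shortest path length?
1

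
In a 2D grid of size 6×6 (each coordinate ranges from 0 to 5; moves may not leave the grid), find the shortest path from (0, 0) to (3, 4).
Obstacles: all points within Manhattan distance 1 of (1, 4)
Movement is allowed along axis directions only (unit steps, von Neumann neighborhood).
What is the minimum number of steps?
7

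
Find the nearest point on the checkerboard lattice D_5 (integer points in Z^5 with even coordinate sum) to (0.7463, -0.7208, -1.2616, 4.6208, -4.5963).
(1, -1, -1, 5, -4)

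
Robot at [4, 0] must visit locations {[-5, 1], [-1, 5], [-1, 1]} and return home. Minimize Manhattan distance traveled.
28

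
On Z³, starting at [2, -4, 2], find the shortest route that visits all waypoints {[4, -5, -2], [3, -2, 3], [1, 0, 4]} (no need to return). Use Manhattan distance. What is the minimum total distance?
21
(one optimal route: (2, -4, 2) → (4, -5, -2) → (3, -2, 3) → (1, 0, 4))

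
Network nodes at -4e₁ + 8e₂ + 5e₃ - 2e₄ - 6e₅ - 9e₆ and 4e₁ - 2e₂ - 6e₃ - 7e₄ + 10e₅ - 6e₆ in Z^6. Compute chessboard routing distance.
16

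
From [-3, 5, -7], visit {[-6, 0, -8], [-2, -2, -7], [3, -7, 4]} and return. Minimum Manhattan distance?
66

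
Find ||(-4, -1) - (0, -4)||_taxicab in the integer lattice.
7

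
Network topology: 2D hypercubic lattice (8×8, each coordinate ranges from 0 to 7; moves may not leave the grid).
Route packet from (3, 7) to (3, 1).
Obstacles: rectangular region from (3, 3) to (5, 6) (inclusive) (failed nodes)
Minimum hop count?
8
(one shortest path: (3, 7) → (2, 7) → (2, 6) → (2, 5) → (2, 4) → (2, 3) → (2, 2) → (3, 2) → (3, 1))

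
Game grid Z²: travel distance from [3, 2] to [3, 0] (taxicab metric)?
2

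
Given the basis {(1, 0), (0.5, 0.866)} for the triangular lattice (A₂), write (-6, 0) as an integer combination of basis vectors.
-6b₁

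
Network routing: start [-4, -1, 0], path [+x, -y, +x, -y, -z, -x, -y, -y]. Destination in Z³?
(-3, -5, -1)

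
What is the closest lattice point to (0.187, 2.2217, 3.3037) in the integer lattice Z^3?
(0, 2, 3)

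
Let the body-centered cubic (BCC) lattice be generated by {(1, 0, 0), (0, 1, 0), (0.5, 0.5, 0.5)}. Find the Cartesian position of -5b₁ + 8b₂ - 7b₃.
(-8.5, 4.5, -3.5)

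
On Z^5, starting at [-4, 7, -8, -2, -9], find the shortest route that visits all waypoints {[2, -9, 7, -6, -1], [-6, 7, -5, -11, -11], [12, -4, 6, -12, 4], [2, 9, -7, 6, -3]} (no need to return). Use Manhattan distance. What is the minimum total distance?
126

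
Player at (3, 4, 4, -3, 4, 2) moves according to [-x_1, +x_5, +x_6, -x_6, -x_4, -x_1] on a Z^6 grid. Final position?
(1, 4, 4, -4, 5, 2)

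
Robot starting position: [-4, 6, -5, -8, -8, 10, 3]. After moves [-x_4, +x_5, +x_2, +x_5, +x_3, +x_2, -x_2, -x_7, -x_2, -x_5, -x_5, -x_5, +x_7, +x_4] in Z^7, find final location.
(-4, 6, -4, -8, -9, 10, 3)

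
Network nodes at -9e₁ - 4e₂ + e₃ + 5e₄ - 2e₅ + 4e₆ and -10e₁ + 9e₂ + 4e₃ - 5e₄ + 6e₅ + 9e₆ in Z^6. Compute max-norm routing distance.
13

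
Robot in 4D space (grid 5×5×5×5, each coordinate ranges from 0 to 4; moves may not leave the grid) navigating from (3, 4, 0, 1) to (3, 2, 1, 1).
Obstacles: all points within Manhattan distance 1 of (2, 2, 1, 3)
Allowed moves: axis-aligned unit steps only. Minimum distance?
3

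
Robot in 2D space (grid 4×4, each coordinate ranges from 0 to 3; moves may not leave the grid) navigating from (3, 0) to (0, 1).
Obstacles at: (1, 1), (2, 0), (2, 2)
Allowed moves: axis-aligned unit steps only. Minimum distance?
8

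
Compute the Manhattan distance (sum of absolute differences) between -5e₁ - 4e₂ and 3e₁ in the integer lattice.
12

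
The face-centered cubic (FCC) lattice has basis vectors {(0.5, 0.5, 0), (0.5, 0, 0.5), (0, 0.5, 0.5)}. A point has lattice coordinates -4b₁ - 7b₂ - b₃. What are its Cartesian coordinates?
(-5.5, -2.5, -4)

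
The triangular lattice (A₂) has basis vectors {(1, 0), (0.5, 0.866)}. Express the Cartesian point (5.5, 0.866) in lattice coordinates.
5b₁ + b₂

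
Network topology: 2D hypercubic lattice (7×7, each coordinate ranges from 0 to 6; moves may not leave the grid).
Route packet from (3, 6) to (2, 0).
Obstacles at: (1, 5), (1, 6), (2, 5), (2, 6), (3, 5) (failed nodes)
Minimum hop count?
9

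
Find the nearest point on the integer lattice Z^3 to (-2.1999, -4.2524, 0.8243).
(-2, -4, 1)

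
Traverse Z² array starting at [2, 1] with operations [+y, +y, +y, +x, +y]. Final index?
(3, 5)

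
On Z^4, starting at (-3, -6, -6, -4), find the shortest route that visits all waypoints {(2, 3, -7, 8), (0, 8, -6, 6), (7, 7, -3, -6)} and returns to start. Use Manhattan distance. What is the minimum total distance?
88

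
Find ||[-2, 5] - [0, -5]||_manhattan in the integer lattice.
12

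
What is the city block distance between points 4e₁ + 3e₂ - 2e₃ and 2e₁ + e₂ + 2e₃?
8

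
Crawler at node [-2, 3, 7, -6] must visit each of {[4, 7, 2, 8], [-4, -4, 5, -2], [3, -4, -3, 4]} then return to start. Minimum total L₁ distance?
86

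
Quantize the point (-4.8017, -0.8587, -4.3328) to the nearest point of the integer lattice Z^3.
(-5, -1, -4)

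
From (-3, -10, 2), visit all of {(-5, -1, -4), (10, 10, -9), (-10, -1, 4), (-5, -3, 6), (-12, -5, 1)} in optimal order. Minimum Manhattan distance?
76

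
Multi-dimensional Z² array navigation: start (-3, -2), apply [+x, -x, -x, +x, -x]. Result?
(-4, -2)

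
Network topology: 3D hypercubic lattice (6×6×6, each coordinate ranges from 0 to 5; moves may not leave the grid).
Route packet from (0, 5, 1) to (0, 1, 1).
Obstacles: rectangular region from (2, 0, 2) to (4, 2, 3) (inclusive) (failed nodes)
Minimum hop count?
4
(one shortest path: (0, 5, 1) → (0, 4, 1) → (0, 3, 1) → (0, 2, 1) → (0, 1, 1))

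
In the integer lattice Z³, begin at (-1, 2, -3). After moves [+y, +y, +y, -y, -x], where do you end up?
(-2, 4, -3)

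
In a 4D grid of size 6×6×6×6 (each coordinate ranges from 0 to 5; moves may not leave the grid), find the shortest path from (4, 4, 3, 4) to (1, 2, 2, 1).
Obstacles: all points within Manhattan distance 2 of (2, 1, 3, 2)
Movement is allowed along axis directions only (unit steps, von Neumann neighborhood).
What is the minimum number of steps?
9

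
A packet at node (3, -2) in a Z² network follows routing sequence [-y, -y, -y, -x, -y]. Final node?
(2, -6)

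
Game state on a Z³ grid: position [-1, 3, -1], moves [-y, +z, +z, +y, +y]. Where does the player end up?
(-1, 4, 1)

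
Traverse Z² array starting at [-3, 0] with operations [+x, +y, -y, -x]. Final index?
(-3, 0)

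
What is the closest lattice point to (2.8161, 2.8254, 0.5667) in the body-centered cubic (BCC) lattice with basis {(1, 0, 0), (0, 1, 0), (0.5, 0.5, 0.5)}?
(2.5, 2.5, 0.5)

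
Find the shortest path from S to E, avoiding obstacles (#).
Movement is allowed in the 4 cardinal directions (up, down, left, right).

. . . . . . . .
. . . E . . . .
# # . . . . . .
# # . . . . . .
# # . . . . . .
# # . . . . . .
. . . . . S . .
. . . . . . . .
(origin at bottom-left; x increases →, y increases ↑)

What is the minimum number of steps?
7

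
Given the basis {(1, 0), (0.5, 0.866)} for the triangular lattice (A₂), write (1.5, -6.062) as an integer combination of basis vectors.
5b₁ - 7b₂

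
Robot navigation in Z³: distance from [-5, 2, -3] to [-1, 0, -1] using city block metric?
8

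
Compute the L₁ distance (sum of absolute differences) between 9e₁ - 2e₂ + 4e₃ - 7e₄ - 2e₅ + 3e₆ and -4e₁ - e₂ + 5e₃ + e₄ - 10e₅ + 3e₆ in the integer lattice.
31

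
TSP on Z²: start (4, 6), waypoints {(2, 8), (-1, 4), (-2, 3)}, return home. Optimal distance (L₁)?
22
(one optimal route: (4, 6) → (2, 8) → (-1, 4) → (-2, 3) → (4, 6))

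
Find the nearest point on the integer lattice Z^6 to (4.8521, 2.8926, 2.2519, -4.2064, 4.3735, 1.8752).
(5, 3, 2, -4, 4, 2)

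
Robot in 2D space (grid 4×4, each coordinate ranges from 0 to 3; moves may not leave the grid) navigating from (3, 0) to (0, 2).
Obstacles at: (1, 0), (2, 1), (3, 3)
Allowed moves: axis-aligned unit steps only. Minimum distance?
5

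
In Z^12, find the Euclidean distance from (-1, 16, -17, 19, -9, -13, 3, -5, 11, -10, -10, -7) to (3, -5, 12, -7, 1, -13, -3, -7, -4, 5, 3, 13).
55.9732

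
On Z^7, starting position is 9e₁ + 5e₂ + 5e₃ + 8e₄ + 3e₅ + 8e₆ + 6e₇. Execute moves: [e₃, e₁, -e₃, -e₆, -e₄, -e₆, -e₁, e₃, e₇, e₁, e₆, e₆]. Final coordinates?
(10, 5, 6, 7, 3, 8, 7)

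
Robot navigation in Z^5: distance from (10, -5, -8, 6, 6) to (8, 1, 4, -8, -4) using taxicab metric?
44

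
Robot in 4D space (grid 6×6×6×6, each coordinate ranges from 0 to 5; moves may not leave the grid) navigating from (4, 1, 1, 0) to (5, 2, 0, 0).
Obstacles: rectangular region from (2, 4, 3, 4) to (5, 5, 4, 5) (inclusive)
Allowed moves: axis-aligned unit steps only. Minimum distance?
3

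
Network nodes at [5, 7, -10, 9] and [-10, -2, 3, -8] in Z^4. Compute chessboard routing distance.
17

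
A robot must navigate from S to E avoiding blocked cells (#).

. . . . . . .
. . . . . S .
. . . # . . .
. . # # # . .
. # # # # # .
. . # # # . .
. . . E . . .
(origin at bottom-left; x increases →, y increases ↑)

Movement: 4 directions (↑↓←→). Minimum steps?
9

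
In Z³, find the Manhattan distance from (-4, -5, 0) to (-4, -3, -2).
4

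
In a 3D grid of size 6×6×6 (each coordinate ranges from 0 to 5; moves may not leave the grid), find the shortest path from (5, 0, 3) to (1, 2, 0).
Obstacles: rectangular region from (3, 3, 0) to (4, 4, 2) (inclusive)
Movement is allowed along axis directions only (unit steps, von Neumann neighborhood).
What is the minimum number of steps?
9
(one shortest path: (5, 0, 3) → (4, 0, 3) → (3, 0, 3) → (2, 0, 3) → (1, 0, 3) → (1, 1, 3) → (1, 2, 3) → (1, 2, 2) → (1, 2, 1) → (1, 2, 0))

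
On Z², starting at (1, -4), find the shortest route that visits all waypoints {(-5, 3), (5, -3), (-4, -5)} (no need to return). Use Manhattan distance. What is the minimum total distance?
25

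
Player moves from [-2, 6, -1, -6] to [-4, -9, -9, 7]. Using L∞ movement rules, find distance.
15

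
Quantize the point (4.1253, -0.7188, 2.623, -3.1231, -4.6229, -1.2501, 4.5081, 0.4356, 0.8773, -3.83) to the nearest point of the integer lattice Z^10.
(4, -1, 3, -3, -5, -1, 5, 0, 1, -4)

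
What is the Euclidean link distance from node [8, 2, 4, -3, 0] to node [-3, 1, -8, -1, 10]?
19.2354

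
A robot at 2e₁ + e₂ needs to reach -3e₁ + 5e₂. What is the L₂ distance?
6.40312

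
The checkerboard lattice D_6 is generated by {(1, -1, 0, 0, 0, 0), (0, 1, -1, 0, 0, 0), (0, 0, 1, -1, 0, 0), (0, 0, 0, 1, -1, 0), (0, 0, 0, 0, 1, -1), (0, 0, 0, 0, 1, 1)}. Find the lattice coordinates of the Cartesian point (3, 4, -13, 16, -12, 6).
3b₁ + 7b₂ - 6b₃ + 10b₄ - 4b₅ + 2b₆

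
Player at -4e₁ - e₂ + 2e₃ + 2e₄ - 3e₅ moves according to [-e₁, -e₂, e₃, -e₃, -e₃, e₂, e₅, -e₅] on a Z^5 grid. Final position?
(-5, -1, 1, 2, -3)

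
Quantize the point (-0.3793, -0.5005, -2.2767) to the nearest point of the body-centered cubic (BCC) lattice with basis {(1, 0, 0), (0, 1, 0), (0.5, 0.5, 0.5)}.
(-0.5, -0.5, -2.5)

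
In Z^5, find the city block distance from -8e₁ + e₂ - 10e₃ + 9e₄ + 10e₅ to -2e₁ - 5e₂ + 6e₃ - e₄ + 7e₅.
41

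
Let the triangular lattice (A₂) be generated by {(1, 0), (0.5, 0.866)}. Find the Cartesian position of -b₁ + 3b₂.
(0.5, 2.598)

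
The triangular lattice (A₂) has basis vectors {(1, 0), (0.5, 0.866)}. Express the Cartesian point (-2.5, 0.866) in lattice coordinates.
-3b₁ + b₂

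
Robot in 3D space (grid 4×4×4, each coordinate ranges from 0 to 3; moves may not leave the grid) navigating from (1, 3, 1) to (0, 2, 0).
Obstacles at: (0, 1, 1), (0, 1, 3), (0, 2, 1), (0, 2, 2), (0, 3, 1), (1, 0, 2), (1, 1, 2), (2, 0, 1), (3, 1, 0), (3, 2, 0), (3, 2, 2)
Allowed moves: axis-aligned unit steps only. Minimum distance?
3
(one shortest path: (1, 3, 1) → (1, 2, 1) → (1, 2, 0) → (0, 2, 0))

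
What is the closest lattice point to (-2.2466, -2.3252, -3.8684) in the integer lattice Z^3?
(-2, -2, -4)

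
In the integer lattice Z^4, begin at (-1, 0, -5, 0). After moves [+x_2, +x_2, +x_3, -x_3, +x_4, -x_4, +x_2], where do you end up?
(-1, 3, -5, 0)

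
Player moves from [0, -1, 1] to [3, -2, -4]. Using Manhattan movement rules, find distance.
9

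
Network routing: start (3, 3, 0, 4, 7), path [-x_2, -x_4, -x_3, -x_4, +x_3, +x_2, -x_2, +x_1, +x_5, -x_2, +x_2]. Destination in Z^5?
(4, 2, 0, 2, 8)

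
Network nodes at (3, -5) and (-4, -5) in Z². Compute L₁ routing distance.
7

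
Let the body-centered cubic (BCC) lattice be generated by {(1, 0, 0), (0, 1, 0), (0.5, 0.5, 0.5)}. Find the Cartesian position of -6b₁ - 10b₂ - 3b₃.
(-7.5, -11.5, -1.5)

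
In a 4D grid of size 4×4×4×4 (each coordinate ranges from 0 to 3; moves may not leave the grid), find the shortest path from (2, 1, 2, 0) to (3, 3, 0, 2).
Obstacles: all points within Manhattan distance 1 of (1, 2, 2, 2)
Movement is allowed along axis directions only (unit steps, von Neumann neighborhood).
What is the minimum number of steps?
7
(one shortest path: (2, 1, 2, 0) → (3, 1, 2, 0) → (3, 2, 2, 0) → (3, 3, 2, 0) → (3, 3, 1, 0) → (3, 3, 0, 0) → (3, 3, 0, 1) → (3, 3, 0, 2))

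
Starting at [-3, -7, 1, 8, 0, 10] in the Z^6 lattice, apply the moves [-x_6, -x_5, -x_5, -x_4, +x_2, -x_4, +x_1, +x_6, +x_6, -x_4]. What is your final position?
(-2, -6, 1, 5, -2, 11)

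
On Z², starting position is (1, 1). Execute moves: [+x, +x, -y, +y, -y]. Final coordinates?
(3, 0)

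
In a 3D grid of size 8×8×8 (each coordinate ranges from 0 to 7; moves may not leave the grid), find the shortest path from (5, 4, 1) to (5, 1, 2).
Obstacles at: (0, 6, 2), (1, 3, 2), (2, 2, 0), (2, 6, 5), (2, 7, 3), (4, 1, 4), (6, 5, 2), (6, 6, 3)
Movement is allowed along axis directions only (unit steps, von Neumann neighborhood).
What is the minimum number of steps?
4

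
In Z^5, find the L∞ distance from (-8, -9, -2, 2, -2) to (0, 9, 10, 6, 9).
18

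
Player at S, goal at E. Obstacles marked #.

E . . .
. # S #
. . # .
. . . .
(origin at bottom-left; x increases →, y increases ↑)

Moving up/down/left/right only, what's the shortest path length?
3
(one shortest path: (2, 2) → (2, 3) → (1, 3) → (0, 3))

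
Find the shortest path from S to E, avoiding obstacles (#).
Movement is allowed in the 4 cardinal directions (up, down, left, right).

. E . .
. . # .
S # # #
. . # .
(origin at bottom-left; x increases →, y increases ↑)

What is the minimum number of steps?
3
(one shortest path: (0, 1) → (0, 2) → (1, 2) → (1, 3))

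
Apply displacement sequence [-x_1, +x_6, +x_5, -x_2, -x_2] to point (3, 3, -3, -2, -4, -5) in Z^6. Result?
(2, 1, -3, -2, -3, -4)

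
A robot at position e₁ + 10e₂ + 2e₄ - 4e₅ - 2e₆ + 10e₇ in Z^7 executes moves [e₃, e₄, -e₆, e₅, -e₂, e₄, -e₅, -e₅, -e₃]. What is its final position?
(1, 9, 0, 4, -5, -3, 10)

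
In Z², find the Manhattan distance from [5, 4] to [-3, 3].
9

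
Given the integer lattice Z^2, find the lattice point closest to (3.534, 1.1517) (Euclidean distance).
(4, 1)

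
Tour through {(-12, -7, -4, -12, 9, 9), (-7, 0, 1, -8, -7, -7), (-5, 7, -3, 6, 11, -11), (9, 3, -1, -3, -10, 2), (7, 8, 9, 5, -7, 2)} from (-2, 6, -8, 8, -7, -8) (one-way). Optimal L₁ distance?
208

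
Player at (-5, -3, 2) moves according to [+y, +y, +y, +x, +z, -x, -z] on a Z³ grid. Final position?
(-5, 0, 2)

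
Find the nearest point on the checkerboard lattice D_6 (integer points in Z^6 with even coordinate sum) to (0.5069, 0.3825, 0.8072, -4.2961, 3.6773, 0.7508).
(0, 0, 1, -4, 4, 1)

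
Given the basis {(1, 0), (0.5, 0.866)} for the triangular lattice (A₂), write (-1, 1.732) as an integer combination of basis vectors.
-2b₁ + 2b₂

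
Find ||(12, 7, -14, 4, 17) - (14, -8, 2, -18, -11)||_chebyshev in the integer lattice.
28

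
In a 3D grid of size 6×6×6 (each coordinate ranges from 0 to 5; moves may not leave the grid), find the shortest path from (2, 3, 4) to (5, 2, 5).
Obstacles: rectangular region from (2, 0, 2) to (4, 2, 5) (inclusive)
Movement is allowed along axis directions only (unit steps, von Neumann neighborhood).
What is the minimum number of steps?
5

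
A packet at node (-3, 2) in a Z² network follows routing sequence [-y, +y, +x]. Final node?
(-2, 2)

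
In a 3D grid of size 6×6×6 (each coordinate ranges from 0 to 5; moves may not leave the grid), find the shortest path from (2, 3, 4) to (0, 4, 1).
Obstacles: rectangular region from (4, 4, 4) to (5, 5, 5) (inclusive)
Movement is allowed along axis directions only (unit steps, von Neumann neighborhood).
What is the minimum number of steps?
6
(one shortest path: (2, 3, 4) → (1, 3, 4) → (0, 3, 4) → (0, 4, 4) → (0, 4, 3) → (0, 4, 2) → (0, 4, 1))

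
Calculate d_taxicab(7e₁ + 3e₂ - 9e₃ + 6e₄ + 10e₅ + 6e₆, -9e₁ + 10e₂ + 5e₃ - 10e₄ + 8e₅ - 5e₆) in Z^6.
66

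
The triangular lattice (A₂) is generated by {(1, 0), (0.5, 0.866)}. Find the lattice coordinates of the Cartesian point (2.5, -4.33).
5b₁ - 5b₂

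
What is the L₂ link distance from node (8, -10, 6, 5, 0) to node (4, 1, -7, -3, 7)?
20.4695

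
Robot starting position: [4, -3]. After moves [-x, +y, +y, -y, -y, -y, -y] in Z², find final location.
(3, -5)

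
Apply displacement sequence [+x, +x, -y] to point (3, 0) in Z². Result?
(5, -1)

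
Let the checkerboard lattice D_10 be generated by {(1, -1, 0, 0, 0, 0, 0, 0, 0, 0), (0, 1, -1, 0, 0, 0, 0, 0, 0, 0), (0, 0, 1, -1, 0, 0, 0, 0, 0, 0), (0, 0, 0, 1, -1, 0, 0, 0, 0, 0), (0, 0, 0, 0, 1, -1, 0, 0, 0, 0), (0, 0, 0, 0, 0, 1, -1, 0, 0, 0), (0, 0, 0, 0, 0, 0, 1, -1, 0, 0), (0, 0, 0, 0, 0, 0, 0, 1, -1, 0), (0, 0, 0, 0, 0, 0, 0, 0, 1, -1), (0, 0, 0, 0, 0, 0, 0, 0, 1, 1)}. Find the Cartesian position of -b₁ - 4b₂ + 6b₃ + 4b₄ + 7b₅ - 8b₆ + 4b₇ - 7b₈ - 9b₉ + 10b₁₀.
(-1, -3, 10, -2, 3, -15, 12, -11, 8, 19)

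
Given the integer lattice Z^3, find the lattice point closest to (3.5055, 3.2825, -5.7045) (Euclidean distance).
(4, 3, -6)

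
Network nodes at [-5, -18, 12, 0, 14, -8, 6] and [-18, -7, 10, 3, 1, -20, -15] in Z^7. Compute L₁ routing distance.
75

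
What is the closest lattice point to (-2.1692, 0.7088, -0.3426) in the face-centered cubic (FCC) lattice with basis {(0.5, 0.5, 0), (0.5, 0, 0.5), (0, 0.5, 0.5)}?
(-2, 0.5, -0.5)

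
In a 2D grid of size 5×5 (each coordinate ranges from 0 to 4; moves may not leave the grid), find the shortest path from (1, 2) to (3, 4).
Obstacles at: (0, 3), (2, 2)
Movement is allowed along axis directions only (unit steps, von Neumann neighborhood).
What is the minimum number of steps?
4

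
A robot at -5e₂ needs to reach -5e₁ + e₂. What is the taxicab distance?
11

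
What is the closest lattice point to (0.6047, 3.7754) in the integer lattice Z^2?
(1, 4)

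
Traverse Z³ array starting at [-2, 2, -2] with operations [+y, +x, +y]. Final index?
(-1, 4, -2)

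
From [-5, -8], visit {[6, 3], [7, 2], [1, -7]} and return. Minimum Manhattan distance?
46
(one optimal route: (-5, -8) → (6, 3) → (7, 2) → (1, -7) → (-5, -8))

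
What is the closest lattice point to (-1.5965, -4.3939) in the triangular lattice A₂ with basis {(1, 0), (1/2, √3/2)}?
(-1.5, -4.33)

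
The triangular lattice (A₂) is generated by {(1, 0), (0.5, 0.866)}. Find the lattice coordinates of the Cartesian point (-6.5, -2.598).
-5b₁ - 3b₂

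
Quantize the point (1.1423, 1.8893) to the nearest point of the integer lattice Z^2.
(1, 2)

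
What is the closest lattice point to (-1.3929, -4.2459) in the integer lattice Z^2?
(-1, -4)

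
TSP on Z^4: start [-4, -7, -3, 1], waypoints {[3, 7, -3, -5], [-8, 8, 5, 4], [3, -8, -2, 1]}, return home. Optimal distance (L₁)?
90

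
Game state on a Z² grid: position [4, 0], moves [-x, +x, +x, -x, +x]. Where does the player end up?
(5, 0)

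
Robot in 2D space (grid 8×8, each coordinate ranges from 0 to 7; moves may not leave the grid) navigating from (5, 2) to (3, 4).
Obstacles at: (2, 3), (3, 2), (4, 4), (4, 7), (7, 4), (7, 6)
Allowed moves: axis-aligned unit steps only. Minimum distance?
4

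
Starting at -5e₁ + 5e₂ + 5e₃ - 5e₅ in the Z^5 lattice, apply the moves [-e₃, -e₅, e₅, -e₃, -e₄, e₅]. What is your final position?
(-5, 5, 3, -1, -4)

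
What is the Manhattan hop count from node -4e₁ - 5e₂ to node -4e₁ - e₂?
4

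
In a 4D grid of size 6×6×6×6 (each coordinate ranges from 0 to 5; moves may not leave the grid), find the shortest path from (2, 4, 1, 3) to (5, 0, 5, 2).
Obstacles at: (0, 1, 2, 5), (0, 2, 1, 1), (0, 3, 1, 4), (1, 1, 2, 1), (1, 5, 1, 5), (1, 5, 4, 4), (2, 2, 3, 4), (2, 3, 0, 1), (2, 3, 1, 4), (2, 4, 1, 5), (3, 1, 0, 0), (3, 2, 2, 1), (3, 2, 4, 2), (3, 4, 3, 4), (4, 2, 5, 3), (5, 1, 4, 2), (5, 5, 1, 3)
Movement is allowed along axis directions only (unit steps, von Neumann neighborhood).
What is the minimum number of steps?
12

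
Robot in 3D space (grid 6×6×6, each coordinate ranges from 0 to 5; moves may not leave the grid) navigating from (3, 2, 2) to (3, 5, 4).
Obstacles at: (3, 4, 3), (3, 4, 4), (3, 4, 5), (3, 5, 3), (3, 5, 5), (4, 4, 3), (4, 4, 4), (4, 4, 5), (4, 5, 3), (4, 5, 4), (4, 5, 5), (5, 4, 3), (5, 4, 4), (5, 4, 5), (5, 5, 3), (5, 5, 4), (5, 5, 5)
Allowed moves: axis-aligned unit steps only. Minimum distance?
7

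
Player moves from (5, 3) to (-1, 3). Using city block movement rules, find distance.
6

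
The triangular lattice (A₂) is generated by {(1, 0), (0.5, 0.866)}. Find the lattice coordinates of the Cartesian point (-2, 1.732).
-3b₁ + 2b₂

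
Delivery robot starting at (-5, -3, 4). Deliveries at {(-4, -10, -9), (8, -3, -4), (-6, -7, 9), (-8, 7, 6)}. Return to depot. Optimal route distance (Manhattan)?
102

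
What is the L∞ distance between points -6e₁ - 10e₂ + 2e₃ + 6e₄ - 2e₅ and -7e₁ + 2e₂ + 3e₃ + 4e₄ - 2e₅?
12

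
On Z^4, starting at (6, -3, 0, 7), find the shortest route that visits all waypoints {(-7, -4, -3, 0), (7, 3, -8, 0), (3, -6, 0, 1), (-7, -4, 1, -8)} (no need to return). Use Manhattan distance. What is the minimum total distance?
72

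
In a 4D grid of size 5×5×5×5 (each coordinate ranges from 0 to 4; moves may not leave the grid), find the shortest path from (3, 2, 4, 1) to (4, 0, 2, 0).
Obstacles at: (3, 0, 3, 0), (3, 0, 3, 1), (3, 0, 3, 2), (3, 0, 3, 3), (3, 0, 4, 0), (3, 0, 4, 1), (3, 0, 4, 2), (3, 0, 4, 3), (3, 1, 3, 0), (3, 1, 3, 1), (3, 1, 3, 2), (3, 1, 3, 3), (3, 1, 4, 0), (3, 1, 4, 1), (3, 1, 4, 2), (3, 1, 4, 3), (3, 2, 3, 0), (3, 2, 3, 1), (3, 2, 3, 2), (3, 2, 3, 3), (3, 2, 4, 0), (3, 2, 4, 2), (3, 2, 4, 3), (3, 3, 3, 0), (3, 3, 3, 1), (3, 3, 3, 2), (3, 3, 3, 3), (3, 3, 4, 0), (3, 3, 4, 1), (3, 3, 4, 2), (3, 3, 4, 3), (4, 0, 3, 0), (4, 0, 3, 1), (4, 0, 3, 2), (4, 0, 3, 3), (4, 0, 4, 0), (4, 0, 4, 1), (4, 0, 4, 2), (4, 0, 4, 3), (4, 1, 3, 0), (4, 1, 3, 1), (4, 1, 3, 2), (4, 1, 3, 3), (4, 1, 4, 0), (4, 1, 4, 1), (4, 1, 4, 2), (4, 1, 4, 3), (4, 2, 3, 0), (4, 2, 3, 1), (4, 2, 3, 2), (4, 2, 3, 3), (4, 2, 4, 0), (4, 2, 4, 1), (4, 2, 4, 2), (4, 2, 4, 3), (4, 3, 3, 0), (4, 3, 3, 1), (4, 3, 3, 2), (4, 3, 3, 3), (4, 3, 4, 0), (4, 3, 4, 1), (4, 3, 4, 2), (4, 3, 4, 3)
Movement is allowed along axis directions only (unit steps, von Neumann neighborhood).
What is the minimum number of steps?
8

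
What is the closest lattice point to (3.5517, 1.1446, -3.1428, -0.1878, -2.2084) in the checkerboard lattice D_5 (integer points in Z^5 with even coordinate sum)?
(4, 1, -3, 0, -2)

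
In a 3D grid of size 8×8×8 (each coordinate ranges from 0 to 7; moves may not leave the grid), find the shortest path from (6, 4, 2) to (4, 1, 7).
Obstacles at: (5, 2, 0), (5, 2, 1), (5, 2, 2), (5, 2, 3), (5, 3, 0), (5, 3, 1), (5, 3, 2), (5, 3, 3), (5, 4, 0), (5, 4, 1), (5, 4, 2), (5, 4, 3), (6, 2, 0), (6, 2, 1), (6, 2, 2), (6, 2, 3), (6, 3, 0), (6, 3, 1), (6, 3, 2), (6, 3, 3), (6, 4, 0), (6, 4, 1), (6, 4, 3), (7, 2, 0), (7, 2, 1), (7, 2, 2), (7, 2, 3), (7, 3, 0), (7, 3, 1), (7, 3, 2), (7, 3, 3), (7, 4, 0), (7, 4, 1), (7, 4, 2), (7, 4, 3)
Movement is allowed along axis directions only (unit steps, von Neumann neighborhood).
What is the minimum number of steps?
12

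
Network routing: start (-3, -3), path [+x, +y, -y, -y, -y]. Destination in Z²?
(-2, -5)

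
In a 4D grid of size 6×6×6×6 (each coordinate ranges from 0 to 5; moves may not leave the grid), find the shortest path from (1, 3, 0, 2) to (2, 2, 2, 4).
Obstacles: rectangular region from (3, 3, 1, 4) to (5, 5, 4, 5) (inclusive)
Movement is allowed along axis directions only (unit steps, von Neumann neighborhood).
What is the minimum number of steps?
6
(one shortest path: (1, 3, 0, 2) → (2, 3, 0, 2) → (2, 2, 0, 2) → (2, 2, 1, 2) → (2, 2, 2, 2) → (2, 2, 2, 3) → (2, 2, 2, 4))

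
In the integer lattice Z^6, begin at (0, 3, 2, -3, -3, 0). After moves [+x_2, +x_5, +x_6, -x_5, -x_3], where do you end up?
(0, 4, 1, -3, -3, 1)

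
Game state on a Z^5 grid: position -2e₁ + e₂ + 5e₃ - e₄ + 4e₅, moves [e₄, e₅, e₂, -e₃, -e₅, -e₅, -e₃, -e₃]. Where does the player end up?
(-2, 2, 2, 0, 3)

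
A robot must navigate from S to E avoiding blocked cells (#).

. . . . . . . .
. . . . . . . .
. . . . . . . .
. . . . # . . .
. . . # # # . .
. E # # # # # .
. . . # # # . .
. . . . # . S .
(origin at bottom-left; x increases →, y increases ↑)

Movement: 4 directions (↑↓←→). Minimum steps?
15
(one shortest path: (6, 0) → (7, 0) → (7, 1) → (7, 2) → (7, 3) → (6, 3) → (6, 4) → (5, 4) → (5, 5) → (4, 5) → (3, 5) → (2, 5) → (1, 5) → (1, 4) → (1, 3) → (1, 2))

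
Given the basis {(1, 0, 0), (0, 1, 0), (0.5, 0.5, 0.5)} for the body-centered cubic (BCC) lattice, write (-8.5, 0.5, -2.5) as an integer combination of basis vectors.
-6b₁ + 3b₂ - 5b₃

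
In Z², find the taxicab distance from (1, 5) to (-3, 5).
4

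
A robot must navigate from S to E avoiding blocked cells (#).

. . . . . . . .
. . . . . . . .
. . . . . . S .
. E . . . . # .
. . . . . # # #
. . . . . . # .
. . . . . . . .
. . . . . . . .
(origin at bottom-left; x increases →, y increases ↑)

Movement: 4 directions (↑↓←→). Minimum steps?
6
(one shortest path: (6, 5) → (5, 5) → (4, 5) → (3, 5) → (2, 5) → (1, 5) → (1, 4))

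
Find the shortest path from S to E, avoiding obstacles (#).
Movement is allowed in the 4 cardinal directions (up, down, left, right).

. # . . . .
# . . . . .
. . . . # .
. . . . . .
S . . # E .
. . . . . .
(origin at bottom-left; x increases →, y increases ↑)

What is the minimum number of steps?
6
(one shortest path: (0, 1) → (1, 1) → (2, 1) → (2, 0) → (3, 0) → (4, 0) → (4, 1))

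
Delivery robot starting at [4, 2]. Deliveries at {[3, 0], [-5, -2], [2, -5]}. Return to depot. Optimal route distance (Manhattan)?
32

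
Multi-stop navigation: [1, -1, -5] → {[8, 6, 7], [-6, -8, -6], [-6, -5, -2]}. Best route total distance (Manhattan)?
56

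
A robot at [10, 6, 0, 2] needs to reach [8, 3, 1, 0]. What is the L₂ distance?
4.24264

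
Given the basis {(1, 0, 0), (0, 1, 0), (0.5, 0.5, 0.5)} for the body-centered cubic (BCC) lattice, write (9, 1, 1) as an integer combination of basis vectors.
8b₁ + 2b₃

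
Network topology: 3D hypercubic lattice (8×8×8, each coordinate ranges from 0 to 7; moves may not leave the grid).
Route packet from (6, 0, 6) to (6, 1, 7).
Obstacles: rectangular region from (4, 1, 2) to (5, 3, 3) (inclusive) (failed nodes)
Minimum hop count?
2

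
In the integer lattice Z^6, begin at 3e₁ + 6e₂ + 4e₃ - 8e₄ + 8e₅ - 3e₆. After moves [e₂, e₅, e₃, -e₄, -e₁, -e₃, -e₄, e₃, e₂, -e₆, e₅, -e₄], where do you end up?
(2, 8, 5, -11, 10, -4)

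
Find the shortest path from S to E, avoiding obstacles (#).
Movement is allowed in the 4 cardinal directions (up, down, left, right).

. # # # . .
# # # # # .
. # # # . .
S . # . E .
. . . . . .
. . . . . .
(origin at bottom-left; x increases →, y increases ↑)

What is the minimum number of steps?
6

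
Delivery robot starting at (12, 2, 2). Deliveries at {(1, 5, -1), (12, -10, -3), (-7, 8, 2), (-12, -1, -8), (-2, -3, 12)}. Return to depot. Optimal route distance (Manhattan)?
140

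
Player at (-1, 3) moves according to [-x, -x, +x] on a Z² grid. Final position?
(-2, 3)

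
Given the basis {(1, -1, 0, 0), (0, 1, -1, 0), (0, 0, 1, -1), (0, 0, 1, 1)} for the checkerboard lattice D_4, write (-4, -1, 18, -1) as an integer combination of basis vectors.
-4b₁ - 5b₂ + 7b₃ + 6b₄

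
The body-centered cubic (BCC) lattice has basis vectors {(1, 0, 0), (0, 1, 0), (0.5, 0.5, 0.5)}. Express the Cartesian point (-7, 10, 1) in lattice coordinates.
-8b₁ + 9b₂ + 2b₃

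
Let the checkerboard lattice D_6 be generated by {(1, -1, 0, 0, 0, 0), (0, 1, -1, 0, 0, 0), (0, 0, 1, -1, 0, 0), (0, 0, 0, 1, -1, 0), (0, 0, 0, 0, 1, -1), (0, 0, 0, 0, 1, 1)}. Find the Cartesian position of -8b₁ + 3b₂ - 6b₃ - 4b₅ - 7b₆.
(-8, 11, -9, 6, -11, -3)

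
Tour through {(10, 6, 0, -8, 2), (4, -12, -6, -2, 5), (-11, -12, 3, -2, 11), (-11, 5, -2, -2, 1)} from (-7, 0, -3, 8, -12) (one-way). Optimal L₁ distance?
133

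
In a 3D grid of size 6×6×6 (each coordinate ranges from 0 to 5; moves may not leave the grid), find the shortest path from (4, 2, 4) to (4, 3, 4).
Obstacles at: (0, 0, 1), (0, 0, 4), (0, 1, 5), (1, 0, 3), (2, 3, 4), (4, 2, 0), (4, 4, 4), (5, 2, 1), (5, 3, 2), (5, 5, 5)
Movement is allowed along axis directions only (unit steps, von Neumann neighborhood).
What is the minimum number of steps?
1
(one shortest path: (4, 2, 4) → (4, 3, 4))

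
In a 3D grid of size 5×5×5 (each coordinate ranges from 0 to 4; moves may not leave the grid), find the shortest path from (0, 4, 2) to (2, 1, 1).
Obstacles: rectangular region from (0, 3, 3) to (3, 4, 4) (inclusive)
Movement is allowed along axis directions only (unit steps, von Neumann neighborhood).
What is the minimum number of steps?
6
(one shortest path: (0, 4, 2) → (1, 4, 2) → (2, 4, 2) → (2, 3, 2) → (2, 2, 2) → (2, 1, 2) → (2, 1, 1))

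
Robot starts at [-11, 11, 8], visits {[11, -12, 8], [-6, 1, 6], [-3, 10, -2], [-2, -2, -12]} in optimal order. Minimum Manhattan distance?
99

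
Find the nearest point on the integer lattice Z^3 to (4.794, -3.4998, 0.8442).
(5, -3, 1)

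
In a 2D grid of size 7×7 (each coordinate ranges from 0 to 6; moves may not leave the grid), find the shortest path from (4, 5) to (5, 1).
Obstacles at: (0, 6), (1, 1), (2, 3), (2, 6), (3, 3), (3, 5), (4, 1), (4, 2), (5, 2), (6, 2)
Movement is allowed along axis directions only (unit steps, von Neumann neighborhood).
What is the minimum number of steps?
13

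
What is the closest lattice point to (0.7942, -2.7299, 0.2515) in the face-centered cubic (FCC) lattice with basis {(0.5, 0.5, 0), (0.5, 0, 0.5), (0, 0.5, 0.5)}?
(1, -2.5, 0.5)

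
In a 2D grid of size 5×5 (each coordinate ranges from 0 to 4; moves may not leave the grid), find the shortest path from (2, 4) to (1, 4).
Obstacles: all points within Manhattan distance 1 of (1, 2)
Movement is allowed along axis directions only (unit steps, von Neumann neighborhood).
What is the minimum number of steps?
1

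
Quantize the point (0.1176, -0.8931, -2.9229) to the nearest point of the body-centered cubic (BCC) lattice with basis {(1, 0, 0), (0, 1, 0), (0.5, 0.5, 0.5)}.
(0, -1, -3)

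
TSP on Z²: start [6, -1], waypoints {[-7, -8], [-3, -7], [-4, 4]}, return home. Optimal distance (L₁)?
50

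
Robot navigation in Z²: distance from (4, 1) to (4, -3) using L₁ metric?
4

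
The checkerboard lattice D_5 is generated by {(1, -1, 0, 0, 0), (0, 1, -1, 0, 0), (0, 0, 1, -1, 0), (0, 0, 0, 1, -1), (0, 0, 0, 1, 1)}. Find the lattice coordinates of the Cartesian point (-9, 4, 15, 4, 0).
-9b₁ - 5b₂ + 10b₃ + 7b₄ + 7b₅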